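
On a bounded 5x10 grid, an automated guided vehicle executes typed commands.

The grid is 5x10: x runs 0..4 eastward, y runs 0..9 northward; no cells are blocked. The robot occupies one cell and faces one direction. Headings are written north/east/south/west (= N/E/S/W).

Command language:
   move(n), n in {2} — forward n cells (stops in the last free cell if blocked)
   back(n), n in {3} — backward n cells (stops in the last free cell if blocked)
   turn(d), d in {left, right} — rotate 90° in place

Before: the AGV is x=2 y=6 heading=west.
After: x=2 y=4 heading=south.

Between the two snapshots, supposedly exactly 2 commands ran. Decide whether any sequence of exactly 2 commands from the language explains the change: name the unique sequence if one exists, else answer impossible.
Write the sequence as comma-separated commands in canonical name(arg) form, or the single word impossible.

key: cell and facing (now S) both changed — the 2 commands mix motion and turning
begin: x=2 y=6 heading=west
1. turn(left) → x=2 y=6 heading=south
2. move(2) → x=2 y=4 heading=south
uniquely the one of 16 2-step routes that fits.

turn(left), move(2)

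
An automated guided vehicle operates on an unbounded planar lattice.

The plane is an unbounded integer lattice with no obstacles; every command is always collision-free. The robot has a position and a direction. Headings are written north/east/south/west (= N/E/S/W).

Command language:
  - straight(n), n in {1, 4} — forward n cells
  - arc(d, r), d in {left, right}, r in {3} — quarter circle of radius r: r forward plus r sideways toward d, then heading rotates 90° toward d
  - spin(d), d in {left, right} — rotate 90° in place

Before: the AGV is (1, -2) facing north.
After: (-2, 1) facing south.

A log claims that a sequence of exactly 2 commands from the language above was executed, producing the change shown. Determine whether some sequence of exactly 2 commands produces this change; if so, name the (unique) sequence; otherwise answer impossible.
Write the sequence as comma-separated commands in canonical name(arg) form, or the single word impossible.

key: running spin(left) before arc(left, 3) would end elsewhere — order is forced
start: (1, -2) facing north
step 1 (arc(left, 3)): (-2, 1) facing west
step 2 (spin(left)): (-2, 1) facing south
uniquely the one of 36 2-step routes that fits.

arc(left, 3), spin(left)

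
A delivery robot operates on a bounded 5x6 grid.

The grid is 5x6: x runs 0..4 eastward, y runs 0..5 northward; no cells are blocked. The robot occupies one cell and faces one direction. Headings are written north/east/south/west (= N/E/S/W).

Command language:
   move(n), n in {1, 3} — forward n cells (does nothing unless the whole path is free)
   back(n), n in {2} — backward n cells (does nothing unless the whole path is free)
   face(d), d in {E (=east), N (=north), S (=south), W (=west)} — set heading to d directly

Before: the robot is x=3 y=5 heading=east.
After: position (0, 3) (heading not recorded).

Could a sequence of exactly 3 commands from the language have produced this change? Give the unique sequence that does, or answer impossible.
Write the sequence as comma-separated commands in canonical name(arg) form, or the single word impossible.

impossible

every 3-command combo misses the target.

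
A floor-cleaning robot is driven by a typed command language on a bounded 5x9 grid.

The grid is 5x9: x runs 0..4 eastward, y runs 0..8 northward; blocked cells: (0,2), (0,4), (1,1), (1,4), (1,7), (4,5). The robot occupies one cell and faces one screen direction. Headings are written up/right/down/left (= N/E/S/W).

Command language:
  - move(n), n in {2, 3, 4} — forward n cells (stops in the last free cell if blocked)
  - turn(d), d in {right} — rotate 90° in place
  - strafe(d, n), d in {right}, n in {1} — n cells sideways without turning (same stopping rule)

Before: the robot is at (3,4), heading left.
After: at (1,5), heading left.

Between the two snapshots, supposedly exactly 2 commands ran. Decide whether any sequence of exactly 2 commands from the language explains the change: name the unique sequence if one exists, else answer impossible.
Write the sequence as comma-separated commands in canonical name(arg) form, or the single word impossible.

strafe(right, 1), move(2)

key: still facing W at the end — nothing in the sequence rotates
from: at (3,4), heading left
1. strafe(right, 1) → at (3,5), heading left
2. move(2) → at (1,5), heading left
all 25 alternatives checked — unique.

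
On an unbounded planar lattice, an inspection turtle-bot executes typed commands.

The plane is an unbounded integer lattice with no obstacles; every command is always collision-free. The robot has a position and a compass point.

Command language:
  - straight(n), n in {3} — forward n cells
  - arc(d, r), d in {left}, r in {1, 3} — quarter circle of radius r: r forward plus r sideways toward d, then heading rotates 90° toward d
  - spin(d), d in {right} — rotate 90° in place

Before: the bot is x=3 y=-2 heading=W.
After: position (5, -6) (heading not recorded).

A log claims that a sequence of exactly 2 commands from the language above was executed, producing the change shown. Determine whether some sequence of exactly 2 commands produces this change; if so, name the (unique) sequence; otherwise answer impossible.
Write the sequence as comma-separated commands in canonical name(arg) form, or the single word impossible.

key: running arc(left, 3) before arc(left, 1) would end elsewhere — order is forced
t0: x=3 y=-2 heading=W
1. arc(left, 1) → x=2 y=-3 heading=S
2. arc(left, 3) → x=5 y=-6 heading=E
no rival 2-sequence matches.

arc(left, 1), arc(left, 3)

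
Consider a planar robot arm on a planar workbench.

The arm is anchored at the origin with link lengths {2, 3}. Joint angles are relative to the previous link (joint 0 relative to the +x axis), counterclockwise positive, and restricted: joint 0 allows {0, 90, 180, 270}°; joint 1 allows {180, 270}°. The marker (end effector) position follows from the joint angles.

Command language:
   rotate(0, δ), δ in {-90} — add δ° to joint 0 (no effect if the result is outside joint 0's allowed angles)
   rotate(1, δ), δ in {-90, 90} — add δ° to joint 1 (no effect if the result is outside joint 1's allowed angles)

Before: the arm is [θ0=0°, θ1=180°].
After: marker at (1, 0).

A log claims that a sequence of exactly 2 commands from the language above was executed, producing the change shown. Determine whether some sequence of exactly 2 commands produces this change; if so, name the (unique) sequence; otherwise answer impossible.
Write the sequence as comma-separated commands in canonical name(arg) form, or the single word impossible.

rotate(0, -90), rotate(0, -90)

from: [θ0=0°, θ1=180°]
t=1 rotate(0, -90) ⇒ [θ0=270°, θ1=180°]
t=2 rotate(0, -90) ⇒ [θ0=180°, θ1=180°]
no rival 2-sequence matches.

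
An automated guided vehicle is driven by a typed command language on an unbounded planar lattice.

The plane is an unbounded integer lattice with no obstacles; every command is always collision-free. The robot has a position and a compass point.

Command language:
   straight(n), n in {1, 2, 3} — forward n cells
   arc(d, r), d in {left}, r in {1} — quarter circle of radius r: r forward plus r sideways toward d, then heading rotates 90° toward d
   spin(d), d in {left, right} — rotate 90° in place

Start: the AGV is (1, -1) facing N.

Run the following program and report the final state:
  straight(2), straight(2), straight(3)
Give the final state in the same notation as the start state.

from: (1, -1) facing N
[1] after straight(2): (1, 1) facing N
[2] after straight(2): (1, 3) facing N
[3] after straight(3): (1, 6) facing N

(1, 6) facing N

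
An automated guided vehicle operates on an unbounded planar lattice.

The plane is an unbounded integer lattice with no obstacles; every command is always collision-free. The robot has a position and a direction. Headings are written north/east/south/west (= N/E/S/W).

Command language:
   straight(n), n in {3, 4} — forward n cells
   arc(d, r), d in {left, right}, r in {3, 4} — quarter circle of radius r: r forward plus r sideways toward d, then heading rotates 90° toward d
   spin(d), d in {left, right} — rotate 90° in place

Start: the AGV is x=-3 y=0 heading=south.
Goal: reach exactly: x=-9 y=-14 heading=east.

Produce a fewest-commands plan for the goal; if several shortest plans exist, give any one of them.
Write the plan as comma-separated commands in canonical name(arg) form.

t0: x=-3 y=0 heading=south
[1] after straight(3): x=-3 y=-3 heading=south
[2] after arc(right, 3): x=-6 y=-6 heading=west
[3] after straight(3): x=-9 y=-6 heading=west
[4] after arc(left, 4): x=-13 y=-10 heading=south
[5] after arc(left, 4): x=-9 y=-14 heading=east
nothing shorter than 5 reaches the goal.

straight(3), arc(right, 3), straight(3), arc(left, 4), arc(left, 4)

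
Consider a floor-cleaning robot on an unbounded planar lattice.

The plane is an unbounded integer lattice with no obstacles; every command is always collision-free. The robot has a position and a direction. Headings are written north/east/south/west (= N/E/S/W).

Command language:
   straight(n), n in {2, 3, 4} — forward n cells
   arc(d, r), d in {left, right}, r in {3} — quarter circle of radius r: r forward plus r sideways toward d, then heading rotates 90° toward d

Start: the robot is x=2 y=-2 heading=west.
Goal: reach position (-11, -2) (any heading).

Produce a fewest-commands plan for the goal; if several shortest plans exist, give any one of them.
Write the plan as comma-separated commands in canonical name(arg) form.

from: x=2 y=-2 heading=west
1. straight(3) → x=-1 y=-2 heading=west
2. straight(3) → x=-4 y=-2 heading=west
3. straight(3) → x=-7 y=-2 heading=west
4. straight(4) → x=-11 y=-2 heading=west
nothing shorter than 4 reaches the goal.

straight(3), straight(3), straight(3), straight(4)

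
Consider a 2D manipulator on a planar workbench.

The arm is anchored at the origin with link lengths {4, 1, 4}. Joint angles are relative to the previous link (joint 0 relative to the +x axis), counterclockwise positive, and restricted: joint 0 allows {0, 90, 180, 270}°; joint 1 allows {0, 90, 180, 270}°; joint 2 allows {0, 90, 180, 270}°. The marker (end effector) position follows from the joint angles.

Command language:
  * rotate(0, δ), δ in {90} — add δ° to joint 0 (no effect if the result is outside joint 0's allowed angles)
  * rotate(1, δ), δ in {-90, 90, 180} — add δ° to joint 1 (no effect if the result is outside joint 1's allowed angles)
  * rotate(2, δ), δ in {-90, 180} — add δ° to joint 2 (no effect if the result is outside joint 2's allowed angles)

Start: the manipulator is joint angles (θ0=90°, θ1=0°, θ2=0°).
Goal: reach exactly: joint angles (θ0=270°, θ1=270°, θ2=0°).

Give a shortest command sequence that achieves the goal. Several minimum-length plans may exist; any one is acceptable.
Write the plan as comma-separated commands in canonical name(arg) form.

t0: joint angles (θ0=90°, θ1=0°, θ2=0°)
[1] after rotate(1, -90): joint angles (θ0=90°, θ1=270°, θ2=0°)
[2] after rotate(0, 90): joint angles (θ0=180°, θ1=270°, θ2=0°)
[3] after rotate(0, 90): joint angles (θ0=270°, θ1=270°, θ2=0°)
no 2-step plan works, so 3 is optimal.

rotate(1, -90), rotate(0, 90), rotate(0, 90)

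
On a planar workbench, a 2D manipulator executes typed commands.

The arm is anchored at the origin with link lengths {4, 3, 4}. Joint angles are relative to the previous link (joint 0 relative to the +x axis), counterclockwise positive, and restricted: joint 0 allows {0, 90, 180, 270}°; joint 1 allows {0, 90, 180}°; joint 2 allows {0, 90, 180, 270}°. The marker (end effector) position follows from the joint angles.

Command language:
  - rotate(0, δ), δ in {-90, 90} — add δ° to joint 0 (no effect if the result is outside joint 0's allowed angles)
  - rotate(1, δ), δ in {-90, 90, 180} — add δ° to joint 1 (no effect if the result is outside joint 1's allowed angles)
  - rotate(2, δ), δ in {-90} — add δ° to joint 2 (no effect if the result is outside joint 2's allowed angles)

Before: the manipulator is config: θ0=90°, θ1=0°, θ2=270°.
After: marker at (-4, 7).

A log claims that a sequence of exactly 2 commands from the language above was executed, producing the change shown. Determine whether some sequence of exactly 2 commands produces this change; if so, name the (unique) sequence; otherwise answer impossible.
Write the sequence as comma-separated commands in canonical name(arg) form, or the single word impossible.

rotate(2, -90), rotate(2, -90)

t0: config: θ0=90°, θ1=0°, θ2=270°
1. rotate(2, -90) → config: θ0=90°, θ1=0°, θ2=180°
2. rotate(2, -90) → config: θ0=90°, θ1=0°, θ2=90°
all 36 alternatives checked — unique.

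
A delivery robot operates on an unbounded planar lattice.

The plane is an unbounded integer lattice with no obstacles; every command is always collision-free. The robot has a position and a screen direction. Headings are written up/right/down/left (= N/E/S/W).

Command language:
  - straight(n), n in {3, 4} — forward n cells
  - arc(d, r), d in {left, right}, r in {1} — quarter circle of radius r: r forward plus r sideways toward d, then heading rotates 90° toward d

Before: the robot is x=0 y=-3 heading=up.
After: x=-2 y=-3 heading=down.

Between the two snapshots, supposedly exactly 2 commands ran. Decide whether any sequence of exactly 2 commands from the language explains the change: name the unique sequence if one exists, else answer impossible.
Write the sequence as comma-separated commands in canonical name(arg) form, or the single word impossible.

key: position moved to (-2,-3) AND the heading swung to S — translation plus rotation needed
t0: x=0 y=-3 heading=up
t=1 arc(left, 1) ⇒ x=-1 y=-2 heading=left
t=2 arc(left, 1) ⇒ x=-2 y=-3 heading=down
all 16 alternatives checked — unique.

arc(left, 1), arc(left, 1)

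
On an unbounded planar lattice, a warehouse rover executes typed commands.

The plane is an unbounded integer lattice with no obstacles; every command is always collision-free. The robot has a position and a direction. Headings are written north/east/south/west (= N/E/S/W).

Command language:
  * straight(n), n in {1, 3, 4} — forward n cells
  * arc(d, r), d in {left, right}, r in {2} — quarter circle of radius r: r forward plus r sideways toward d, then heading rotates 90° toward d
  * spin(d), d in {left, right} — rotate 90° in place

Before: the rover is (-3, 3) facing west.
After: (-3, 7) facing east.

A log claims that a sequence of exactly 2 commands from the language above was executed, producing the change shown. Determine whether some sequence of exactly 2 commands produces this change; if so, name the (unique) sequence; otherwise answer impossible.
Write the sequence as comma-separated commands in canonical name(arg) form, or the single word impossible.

arc(right, 2), arc(right, 2)

key: position moved to (-3,7) AND the heading swung to E — translation plus rotation needed
begin: (-3, 3) facing west
t=1 arc(right, 2) ⇒ (-5, 5) facing north
t=2 arc(right, 2) ⇒ (-3, 7) facing east
all 49 alternatives checked — unique.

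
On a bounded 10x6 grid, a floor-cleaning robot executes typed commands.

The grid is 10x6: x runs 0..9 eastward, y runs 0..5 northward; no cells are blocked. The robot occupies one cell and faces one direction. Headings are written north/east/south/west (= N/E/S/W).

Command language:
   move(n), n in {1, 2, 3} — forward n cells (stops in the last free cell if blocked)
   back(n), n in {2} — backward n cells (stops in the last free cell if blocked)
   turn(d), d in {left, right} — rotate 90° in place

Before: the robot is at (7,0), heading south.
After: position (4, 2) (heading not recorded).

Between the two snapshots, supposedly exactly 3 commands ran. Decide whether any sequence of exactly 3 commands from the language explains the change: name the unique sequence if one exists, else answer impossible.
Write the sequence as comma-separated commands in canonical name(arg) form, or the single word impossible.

back(2), turn(right), move(3)

key: running move(3) before back(2) would end elsewhere — order is forced
start: at (7,0), heading south
step 1 (back(2)): at (7,2), heading south
step 2 (turn(right)): at (7,2), heading west
step 3 (move(3)): at (4,2), heading west
all 216 alternatives checked — unique.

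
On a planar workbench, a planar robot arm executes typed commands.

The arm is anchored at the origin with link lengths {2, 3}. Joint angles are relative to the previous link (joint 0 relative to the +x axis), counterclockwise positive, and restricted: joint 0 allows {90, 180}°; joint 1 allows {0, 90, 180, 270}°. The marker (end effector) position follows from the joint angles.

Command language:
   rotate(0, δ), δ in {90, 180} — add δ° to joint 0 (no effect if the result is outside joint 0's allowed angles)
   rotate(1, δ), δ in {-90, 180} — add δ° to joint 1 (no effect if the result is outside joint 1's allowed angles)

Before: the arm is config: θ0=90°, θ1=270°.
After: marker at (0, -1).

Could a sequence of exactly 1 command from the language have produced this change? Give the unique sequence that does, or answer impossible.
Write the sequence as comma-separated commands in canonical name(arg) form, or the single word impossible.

from: config: θ0=90°, θ1=270°
step 1 (rotate(1, -90)): config: θ0=90°, θ1=180°
no rival 1-sequence matches.

rotate(1, -90)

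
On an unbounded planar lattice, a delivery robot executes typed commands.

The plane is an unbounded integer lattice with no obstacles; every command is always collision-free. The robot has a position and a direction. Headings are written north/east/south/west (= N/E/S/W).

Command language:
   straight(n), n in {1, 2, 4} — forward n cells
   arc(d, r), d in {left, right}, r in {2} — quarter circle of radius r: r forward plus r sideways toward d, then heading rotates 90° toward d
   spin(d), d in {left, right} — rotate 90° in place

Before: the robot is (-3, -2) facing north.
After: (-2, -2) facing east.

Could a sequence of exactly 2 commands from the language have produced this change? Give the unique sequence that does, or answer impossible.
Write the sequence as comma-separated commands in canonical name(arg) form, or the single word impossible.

spin(right), straight(1)

key: cell and facing (now E) both changed — the 2 commands mix motion and turning
initial: (-3, -2) facing north
[1] after spin(right): (-3, -2) facing east
[2] after straight(1): (-2, -2) facing east
no rival 2-sequence matches.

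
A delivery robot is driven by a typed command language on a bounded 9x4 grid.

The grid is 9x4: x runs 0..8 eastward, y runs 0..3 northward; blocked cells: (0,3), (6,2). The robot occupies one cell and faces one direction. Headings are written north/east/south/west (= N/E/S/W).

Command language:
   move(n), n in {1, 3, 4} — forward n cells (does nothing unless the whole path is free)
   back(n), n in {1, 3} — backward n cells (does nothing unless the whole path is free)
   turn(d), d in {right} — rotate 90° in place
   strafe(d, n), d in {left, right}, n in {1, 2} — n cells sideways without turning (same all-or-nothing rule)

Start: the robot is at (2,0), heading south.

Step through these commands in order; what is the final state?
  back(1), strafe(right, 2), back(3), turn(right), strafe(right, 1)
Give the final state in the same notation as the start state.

initial: at (2,0), heading south
[1] after back(1): at (2,1), heading south
[2] after strafe(right, 2): at (0,1), heading south
[3] after back(3): at (0,1), heading south
[4] after turn(right): at (0,1), heading west
[5] after strafe(right, 1): at (0,2), heading west

at (0,2), heading west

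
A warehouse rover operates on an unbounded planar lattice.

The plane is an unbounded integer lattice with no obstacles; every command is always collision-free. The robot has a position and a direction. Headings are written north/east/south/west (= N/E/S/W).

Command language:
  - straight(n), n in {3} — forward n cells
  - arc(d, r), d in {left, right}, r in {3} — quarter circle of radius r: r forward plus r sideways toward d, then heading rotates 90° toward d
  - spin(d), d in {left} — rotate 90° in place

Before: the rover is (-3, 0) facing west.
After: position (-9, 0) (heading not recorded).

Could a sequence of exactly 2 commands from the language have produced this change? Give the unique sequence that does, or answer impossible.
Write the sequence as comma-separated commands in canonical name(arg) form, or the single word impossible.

straight(3), straight(3)

start: (-3, 0) facing west
t=1 straight(3) ⇒ (-6, 0) facing west
t=2 straight(3) ⇒ (-9, 0) facing west
uniquely the one of 16 2-step routes that fits.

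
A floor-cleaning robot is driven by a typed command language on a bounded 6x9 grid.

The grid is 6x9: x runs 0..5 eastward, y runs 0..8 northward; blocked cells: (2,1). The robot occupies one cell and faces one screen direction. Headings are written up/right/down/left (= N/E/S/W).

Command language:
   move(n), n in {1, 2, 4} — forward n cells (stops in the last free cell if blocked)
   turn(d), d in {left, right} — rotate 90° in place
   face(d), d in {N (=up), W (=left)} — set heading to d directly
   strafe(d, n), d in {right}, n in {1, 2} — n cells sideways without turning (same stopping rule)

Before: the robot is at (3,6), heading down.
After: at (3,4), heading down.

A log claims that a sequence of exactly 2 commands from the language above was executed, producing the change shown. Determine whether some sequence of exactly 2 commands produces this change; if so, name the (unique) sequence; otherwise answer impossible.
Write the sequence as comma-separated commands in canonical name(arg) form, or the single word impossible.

move(1), move(1)

key: still facing S at the end — nothing in the sequence rotates
t0: at (3,6), heading down
t=1 move(1) ⇒ at (3,5), heading down
t=2 move(1) ⇒ at (3,4), heading down
no other 2-command option fits: unique.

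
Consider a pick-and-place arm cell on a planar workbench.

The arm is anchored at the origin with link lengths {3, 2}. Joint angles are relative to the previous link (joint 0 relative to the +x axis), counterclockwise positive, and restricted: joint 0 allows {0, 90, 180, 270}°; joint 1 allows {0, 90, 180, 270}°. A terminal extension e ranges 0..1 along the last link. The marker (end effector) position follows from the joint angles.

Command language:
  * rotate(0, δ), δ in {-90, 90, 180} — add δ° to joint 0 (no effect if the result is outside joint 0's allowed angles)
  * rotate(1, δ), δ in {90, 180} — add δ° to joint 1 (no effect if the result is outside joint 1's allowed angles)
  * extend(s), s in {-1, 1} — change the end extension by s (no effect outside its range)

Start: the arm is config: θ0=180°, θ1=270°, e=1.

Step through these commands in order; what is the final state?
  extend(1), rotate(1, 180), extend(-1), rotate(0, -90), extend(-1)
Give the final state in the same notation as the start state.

t0: config: θ0=180°, θ1=270°, e=1
t=1 extend(1) ⇒ config: θ0=180°, θ1=270°, e=1
t=2 rotate(1, 180) ⇒ config: θ0=180°, θ1=90°, e=1
t=3 extend(-1) ⇒ config: θ0=180°, θ1=90°, e=0
t=4 rotate(0, -90) ⇒ config: θ0=90°, θ1=90°, e=0
t=5 extend(-1) ⇒ config: θ0=90°, θ1=90°, e=0

config: θ0=90°, θ1=90°, e=0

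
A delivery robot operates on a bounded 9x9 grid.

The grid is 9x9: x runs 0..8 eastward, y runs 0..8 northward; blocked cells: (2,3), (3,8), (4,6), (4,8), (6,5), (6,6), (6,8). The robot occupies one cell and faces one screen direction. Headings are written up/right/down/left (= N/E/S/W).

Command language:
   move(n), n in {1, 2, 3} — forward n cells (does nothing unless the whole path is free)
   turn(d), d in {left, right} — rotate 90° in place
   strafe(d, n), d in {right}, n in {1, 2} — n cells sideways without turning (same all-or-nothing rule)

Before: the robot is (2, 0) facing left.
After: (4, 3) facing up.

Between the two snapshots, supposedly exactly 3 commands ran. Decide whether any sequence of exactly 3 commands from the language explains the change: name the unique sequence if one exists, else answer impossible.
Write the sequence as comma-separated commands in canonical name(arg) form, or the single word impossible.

key: position moved to (4,3) AND the heading swung to N — translation plus rotation needed
begin: (2, 0) facing left
[1] after turn(right): (2, 0) facing up
[2] after strafe(right, 2): (4, 0) facing up
[3] after move(3): (4, 3) facing up
no other 3-command option fits: unique.

turn(right), strafe(right, 2), move(3)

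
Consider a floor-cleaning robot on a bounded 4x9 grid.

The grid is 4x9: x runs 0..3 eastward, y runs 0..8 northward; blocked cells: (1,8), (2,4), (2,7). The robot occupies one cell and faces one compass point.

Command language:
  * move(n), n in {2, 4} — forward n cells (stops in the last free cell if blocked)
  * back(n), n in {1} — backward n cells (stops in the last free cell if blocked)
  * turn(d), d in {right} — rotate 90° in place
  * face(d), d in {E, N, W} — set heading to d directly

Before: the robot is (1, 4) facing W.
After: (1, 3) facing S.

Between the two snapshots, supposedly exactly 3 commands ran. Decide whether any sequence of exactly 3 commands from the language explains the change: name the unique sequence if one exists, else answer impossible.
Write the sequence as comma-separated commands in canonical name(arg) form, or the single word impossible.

no 3-step route produces this change.

impossible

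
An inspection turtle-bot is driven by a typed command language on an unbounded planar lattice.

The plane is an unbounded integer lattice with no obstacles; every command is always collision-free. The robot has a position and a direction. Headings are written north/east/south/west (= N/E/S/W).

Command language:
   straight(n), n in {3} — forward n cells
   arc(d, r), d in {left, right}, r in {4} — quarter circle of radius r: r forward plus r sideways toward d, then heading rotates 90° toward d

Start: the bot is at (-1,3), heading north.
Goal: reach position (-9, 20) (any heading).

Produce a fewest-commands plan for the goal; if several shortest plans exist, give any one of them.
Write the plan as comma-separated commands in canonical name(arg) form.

begin: at (-1,3), heading north
t=1 straight(3) ⇒ at (-1,6), heading north
t=2 straight(3) ⇒ at (-1,9), heading north
t=3 straight(3) ⇒ at (-1,12), heading north
t=4 arc(left, 4) ⇒ at (-5,16), heading west
t=5 arc(right, 4) ⇒ at (-9,20), heading north
minimal: 5 command(s), checked below 5.

straight(3), straight(3), straight(3), arc(left, 4), arc(right, 4)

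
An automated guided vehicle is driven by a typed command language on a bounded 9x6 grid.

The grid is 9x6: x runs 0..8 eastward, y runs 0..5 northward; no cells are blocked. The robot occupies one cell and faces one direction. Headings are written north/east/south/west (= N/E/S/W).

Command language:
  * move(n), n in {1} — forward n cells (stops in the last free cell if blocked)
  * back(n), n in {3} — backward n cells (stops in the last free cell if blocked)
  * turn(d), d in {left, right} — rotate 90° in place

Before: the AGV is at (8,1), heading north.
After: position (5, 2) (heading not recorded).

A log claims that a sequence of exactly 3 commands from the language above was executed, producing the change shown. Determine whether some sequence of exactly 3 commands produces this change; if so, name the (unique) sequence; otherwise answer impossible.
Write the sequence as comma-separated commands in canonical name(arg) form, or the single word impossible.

move(1), turn(right), back(3)

key: order matters: swapping move(1) and back(3) lands elsewhere
from: at (8,1), heading north
[1] after move(1): at (8,2), heading north
[2] after turn(right): at (8,2), heading east
[3] after back(3): at (5,2), heading east
all 64 alternatives checked — unique.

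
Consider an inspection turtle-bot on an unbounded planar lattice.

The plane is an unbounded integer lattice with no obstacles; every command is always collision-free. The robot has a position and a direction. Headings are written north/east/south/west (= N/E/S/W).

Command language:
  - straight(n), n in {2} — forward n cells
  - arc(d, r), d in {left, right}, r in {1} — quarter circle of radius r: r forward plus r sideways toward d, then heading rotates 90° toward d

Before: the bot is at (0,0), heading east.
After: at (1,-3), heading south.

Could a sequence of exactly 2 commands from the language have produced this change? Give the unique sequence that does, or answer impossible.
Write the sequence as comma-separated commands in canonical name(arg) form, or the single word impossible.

arc(right, 1), straight(2)

key: order matters: swapping arc(right, 1) and straight(2) lands elsewhere
start: at (0,0), heading east
1. arc(right, 1) → at (1,-1), heading south
2. straight(2) → at (1,-3), heading south
uniquely the one of 9 2-step routes that fits.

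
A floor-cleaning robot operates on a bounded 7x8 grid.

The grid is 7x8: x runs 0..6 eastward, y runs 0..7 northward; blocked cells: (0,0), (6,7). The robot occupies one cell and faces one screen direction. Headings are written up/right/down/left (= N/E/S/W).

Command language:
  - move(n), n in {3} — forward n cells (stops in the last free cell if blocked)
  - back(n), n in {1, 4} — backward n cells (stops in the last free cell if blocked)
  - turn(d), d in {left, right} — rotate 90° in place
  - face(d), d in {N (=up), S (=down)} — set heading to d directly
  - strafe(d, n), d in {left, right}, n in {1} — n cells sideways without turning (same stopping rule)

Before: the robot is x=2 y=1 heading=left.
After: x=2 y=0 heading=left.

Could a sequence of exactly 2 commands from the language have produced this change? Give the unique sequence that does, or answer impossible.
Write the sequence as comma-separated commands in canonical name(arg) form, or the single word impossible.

strafe(left, 1), strafe(left, 1)

key: heading stays W — no command in the sequence turns
t0: x=2 y=1 heading=left
step 1 (strafe(left, 1)): x=2 y=0 heading=left
step 2 (strafe(left, 1)): x=2 y=0 heading=left
uniquely the one of 81 2-step routes that fits.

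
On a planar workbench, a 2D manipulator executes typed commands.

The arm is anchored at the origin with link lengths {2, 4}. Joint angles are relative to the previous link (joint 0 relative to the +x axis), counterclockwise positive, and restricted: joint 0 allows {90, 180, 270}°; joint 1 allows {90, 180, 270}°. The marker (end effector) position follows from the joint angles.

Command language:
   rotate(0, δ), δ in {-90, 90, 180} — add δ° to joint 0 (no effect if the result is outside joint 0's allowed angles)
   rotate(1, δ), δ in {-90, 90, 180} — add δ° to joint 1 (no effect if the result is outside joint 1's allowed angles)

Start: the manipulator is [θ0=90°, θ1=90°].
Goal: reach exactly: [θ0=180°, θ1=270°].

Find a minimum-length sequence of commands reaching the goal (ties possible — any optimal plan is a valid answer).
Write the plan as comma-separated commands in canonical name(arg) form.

start: [θ0=90°, θ1=90°]
1. rotate(1, 180) → [θ0=90°, θ1=270°]
2. rotate(0, 90) → [θ0=180°, θ1=270°]
no 1-step plan works, so 2 is optimal.

rotate(1, 180), rotate(0, 90)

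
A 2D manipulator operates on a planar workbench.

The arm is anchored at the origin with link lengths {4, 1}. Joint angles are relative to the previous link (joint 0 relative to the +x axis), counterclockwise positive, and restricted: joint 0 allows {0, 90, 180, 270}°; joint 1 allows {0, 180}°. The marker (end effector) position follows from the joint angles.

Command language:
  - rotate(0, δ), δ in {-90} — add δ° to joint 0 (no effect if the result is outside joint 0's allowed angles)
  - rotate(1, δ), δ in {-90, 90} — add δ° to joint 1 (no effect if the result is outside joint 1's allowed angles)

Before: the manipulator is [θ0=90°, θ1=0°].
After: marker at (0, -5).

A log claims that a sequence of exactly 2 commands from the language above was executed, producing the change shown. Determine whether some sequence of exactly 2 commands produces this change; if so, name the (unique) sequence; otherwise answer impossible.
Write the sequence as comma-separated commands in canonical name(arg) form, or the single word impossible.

begin: [θ0=90°, θ1=0°]
t=1 rotate(0, -90) ⇒ [θ0=0°, θ1=0°]
t=2 rotate(0, -90) ⇒ [θ0=270°, θ1=0°]
uniquely the one of 9 2-step routes that fits.

rotate(0, -90), rotate(0, -90)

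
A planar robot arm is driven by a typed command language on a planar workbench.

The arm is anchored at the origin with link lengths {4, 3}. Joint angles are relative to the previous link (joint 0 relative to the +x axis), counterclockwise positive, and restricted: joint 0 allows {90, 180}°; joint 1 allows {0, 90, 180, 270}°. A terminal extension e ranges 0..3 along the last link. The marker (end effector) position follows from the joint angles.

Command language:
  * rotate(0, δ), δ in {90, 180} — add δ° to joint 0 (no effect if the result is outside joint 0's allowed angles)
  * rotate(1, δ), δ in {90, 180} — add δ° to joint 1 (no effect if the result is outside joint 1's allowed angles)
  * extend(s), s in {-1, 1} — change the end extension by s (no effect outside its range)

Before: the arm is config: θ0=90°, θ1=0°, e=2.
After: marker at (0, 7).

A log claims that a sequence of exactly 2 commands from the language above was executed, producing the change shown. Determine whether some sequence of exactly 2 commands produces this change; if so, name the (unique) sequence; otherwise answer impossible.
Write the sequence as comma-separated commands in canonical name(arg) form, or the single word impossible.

begin: config: θ0=90°, θ1=0°, e=2
1. extend(-1) → config: θ0=90°, θ1=0°, e=1
2. extend(-1) → config: θ0=90°, θ1=0°, e=0
uniquely the one of 36 2-step routes that fits.

extend(-1), extend(-1)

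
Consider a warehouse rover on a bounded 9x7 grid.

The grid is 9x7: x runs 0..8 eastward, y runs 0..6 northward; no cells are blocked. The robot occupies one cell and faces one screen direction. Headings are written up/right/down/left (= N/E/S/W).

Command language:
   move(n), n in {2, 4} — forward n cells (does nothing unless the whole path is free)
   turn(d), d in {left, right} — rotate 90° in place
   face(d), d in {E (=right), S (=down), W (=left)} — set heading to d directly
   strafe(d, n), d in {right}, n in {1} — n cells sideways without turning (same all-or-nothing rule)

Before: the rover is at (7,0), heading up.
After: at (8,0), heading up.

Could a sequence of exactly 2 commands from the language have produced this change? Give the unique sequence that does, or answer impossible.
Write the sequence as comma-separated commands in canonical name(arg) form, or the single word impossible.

strafe(right, 1), strafe(right, 1)

key: still facing N at the end — nothing in the sequence rotates
start: at (7,0), heading up
t=1 strafe(right, 1) ⇒ at (8,0), heading up
t=2 strafe(right, 1) ⇒ at (8,0), heading up
all 64 alternatives checked — unique.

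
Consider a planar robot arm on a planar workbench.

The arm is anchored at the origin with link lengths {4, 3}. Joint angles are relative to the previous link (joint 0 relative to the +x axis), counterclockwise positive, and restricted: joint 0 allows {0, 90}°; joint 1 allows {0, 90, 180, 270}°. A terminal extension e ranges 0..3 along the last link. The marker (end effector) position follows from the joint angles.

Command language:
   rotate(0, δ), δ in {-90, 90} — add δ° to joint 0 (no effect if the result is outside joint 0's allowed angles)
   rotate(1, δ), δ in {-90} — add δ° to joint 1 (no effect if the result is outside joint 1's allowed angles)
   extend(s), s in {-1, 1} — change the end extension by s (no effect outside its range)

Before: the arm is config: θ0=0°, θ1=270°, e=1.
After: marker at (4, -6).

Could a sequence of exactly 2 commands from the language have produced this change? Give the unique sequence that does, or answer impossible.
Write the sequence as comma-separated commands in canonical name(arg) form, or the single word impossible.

initial: config: θ0=0°, θ1=270°, e=1
step 1 (extend(1)): config: θ0=0°, θ1=270°, e=2
step 2 (extend(1)): config: θ0=0°, θ1=270°, e=3
uniquely the one of 25 2-step routes that fits.

extend(1), extend(1)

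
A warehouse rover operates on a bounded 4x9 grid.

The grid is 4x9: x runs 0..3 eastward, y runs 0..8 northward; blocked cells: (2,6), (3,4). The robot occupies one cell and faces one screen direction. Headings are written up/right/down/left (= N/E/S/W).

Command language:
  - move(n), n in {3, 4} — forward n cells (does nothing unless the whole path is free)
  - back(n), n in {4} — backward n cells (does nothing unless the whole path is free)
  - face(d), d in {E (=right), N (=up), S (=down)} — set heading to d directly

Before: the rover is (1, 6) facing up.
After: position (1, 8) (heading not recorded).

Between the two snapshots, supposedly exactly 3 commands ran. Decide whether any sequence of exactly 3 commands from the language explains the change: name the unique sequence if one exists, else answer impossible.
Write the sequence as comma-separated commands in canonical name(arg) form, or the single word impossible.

key: running move(3) before back(4) would end elsewhere — order is forced
t0: (1, 6) facing up
[1] after back(4): (1, 2) facing up
[2] after move(3): (1, 5) facing up
[3] after move(3): (1, 8) facing up
no other 3-command option fits: unique.

back(4), move(3), move(3)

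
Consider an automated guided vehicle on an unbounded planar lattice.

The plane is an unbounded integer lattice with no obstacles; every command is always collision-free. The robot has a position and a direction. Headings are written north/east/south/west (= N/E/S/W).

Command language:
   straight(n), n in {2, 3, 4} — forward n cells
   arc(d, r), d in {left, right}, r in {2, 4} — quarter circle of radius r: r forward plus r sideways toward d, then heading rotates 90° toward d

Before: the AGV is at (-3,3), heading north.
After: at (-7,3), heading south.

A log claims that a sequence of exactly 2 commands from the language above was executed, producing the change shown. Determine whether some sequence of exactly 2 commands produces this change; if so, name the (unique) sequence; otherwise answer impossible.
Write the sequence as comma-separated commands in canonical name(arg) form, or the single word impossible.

arc(left, 2), arc(left, 2)

key: cell and facing (now S) both changed — the 2 commands mix motion and turning
start: at (-3,3), heading north
t=1 arc(left, 2) ⇒ at (-5,5), heading west
t=2 arc(left, 2) ⇒ at (-7,3), heading south
uniquely the one of 49 2-step routes that fits.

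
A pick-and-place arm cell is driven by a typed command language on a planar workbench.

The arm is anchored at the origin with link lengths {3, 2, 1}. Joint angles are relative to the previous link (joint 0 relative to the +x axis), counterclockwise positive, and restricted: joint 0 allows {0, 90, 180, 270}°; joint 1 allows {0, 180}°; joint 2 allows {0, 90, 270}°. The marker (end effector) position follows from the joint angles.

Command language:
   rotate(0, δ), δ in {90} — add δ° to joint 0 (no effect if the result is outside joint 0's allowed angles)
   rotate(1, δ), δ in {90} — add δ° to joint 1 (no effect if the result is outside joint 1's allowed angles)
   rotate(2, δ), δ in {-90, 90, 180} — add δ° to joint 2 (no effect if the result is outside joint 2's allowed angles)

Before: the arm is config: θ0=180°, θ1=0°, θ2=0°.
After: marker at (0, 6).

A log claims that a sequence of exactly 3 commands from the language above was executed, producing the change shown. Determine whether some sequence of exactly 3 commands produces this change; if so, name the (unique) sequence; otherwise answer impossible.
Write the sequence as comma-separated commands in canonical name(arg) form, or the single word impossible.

rotate(0, 90), rotate(0, 90), rotate(0, 90)

begin: config: θ0=180°, θ1=0°, θ2=0°
[1] after rotate(0, 90): config: θ0=270°, θ1=0°, θ2=0°
[2] after rotate(0, 90): config: θ0=0°, θ1=0°, θ2=0°
[3] after rotate(0, 90): config: θ0=90°, θ1=0°, θ2=0°
uniquely the one of 125 3-step routes that fits.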